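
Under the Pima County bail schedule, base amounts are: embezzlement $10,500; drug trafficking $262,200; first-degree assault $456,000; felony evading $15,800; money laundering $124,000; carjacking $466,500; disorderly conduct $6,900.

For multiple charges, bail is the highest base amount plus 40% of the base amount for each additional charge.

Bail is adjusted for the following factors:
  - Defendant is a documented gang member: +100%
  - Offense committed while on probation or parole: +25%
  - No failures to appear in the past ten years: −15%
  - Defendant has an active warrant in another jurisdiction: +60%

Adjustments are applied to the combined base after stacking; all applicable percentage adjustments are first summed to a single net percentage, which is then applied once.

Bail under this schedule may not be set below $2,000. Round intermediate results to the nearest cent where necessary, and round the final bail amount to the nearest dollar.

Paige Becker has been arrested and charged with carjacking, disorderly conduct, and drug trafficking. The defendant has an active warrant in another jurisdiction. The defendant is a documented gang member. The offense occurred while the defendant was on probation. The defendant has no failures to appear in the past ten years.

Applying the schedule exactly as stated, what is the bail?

$1,550,178

Base amounts from the schedule: carjacking $466,500; disorderly conduct $6,900; drug trafficking $262,200.
Stacking rule: highest base plus 40% of each additional charge. Highest is carjacking at $466,500. Additional: $6,900 × 40% = $2,760; $262,200 × 40% = $104,880. Combined base = $466,500 + $107,640 = $574,140.
Net percentage adjustment: +100% +25% −15% +60% = +170%. $574,140 × 2.7 = $1,550,178.
$1,550,178 is at or above the $2,000 minimum.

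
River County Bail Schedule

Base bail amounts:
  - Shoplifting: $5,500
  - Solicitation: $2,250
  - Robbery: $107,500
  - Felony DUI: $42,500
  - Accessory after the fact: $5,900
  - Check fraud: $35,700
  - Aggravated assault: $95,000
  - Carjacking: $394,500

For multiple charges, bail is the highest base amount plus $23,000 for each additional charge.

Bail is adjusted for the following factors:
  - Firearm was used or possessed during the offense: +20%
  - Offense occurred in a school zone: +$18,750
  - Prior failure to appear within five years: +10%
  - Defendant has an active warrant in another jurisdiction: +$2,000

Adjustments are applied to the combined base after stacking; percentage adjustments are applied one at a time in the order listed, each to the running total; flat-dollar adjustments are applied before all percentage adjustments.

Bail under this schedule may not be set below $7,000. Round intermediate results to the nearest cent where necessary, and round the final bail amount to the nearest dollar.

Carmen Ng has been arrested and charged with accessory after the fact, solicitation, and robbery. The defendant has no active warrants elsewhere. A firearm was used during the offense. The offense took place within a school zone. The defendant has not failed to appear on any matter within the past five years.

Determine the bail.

Base amounts from the schedule: accessory after the fact $5,900; solicitation $2,250; robbery $107,500.
Stacking rule: highest base plus $23,000 per additional charge. Highest is robbery at $107,500; 2 additional charges → +$46,000. Combined base = $153,500.
Offense occurred in a school zone (+$18,750 flat): $153,500 + $18,750 = $172,250.
Firearm was used or possessed during the offense (+20%): $172,250 × 1.2 = $206,700.
$206,700 is at or above the $7,000 minimum.

$206,700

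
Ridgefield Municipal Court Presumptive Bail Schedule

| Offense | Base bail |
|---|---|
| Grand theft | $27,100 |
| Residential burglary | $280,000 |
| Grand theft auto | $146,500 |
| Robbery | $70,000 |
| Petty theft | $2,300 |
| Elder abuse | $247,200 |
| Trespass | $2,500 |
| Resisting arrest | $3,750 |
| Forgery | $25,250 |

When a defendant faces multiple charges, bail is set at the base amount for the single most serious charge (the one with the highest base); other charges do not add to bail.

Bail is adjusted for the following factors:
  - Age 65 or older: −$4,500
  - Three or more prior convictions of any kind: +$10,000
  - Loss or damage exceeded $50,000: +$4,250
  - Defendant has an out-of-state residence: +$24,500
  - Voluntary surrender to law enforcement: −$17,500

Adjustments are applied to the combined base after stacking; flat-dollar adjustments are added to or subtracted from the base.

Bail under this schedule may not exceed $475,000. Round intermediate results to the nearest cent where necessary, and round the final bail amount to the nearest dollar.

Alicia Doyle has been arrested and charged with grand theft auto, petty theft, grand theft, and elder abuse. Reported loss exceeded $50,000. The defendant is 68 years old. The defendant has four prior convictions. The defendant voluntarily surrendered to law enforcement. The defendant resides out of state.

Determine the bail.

$263,950

Base amounts from the schedule: grand theft auto $146,500; petty theft $2,300; grand theft $27,100; elder abuse $247,200.
Stacking rule: use the highest base only. Highest is elder abuse at $247,200. Combined base = $247,200.
Age 65 or older (−$4,500 flat): $247,200 − $4,500 = $242,700.
Three or more prior convictions of any kind (+$10,000 flat): $242,700 + $10,000 = $252,700.
Loss or damage exceeded $50,000 (+$4,250 flat): $252,700 + $4,250 = $256,950.
Defendant has an out-of-state residence (+$24,500 flat): $256,950 + $24,500 = $281,450.
Voluntary surrender to law enforcement (−$17,500 flat): $281,450 − $17,500 = $263,950.
$263,950 is within the $475,000 maximum.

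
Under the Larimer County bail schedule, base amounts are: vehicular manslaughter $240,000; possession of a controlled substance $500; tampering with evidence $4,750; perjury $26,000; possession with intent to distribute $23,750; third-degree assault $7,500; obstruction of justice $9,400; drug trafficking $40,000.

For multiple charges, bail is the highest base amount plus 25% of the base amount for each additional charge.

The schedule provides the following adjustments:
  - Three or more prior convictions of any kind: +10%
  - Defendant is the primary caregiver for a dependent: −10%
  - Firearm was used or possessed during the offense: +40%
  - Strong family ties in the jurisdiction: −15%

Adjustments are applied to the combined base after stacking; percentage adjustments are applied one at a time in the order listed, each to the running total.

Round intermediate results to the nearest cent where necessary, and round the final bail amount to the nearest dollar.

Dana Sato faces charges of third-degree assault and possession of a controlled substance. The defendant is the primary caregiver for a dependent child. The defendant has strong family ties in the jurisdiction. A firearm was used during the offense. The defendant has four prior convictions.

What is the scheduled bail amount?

$8,983

Base amounts from the schedule: third-degree assault $7,500; possession of a controlled substance $500.
Stacking rule: highest base plus 25% of each additional charge. Highest is third-degree assault at $7,500. Additional: $500 × 25% = $125. Combined base = $7,500 + $125 = $7,625.
Three or more prior convictions of any kind (+10%): $7,625 × 1.1 = $8,387.50.
Defendant is the primary caregiver for a dependent (−10%): $8,387.50 × 0.9 = $7,548.75.
Firearm was used or possessed during the offense (+40%): $7,548.75 × 1.4 = $10,568.25.
Strong family ties in the jurisdiction (−15%): $10,568.25 × 0.85 = $8,983.01.
Rounded to the nearest dollar: $8,983.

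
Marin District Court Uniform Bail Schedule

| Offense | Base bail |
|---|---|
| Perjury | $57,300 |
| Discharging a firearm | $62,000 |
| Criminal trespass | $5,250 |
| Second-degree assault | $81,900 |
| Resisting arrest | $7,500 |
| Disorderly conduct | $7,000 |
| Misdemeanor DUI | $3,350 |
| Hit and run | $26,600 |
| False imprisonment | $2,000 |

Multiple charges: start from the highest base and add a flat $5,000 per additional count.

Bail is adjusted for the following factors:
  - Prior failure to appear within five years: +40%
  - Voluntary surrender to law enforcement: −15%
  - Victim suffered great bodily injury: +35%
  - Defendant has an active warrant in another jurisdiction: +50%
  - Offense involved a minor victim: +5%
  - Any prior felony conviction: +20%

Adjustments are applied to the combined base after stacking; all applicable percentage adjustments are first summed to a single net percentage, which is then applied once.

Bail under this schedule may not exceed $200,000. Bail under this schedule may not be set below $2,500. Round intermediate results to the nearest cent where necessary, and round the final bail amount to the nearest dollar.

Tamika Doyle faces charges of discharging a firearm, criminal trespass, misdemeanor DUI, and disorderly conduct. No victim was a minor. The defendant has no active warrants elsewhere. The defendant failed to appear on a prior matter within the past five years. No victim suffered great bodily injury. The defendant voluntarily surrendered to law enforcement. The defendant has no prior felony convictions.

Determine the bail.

$96,250

Base amounts from the schedule: discharging a firearm $62,000; criminal trespass $5,250; misdemeanor DUI $3,350; disorderly conduct $7,000.
Stacking rule: highest base plus $5,000 per additional charge. Highest is discharging a firearm at $62,000; 3 additional charges → +$15,000. Combined base = $77,000.
Net percentage adjustment: +40% −15% = +25%. $77,000 × 1.25 = $96,250.
$96,250 is within the $200,000 maximum.
$96,250 is at or above the $2,500 minimum.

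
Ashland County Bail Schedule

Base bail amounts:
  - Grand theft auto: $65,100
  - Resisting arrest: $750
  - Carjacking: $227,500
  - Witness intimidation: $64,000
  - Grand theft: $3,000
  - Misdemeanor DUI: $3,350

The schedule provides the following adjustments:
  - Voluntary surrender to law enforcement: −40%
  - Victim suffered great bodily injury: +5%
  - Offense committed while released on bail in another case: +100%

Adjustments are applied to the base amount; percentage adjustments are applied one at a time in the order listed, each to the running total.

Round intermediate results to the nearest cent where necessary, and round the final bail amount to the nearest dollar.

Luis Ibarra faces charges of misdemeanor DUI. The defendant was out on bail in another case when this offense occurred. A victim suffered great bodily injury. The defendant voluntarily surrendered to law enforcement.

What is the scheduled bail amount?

$4,221

Base amounts from the schedule: misdemeanor DUI $3,350.
Single charge. Combined base = $3,350.
Voluntary surrender to law enforcement (−40%): $3,350 × 0.6 = $2,010.
Victim suffered great bodily injury (+5%): $2,010 × 1.05 = $2,110.50.
Offense committed while released on bail in another case (+100%): $2,110.50 × 2 = $4,221.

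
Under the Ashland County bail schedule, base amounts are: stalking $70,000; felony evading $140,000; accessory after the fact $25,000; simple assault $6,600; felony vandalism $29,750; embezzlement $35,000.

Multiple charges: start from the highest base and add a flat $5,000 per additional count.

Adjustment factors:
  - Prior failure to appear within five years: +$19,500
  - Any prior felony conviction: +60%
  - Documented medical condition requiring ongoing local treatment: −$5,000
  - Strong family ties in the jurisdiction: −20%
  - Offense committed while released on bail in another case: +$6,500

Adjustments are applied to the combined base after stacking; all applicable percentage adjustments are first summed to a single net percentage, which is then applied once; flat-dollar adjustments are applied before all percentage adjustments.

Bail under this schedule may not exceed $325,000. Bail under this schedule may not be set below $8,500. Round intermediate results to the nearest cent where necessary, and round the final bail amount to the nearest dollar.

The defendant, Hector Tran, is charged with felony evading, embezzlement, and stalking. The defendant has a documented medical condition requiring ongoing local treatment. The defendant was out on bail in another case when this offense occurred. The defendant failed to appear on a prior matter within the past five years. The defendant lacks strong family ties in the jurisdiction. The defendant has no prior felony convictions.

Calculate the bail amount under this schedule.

$171,000

Base amounts from the schedule: felony evading $140,000; embezzlement $35,000; stalking $70,000.
Stacking rule: highest base plus $5,000 per additional charge. Highest is felony evading at $140,000; 2 additional charges → +$10,000. Combined base = $150,000.
Prior failure to appear within five years (+$19,500 flat): $150,000 + $19,500 = $169,500.
Documented medical condition requiring ongoing local treatment (−$5,000 flat): $169,500 − $5,000 = $164,500.
Offense committed while released on bail in another case (+$6,500 flat): $164,500 + $6,500 = $171,000.
$171,000 is within the $325,000 maximum.
$171,000 is at or above the $8,500 minimum.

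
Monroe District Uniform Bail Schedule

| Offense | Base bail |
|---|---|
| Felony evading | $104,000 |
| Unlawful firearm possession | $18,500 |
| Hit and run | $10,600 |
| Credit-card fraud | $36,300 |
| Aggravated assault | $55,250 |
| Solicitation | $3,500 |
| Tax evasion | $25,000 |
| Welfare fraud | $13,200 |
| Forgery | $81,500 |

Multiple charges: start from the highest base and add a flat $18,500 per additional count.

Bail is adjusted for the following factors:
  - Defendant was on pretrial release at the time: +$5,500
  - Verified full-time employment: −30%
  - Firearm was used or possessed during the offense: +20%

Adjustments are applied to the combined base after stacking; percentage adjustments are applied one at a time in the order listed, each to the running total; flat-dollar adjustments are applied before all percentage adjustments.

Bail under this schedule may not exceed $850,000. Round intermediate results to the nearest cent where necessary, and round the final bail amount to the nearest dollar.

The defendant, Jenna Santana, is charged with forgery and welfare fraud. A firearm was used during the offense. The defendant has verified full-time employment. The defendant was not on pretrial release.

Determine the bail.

$84,000

Base amounts from the schedule: forgery $81,500; welfare fraud $13,200.
Stacking rule: highest base plus $18,500 per additional charge. Highest is forgery at $81,500; 1 additional charge → +$18,500. Combined base = $100,000.
Verified full-time employment (−30%): $100,000 × 0.7 = $70,000.
Firearm was used or possessed during the offense (+20%): $70,000 × 1.2 = $84,000.
$84,000 is within the $850,000 maximum.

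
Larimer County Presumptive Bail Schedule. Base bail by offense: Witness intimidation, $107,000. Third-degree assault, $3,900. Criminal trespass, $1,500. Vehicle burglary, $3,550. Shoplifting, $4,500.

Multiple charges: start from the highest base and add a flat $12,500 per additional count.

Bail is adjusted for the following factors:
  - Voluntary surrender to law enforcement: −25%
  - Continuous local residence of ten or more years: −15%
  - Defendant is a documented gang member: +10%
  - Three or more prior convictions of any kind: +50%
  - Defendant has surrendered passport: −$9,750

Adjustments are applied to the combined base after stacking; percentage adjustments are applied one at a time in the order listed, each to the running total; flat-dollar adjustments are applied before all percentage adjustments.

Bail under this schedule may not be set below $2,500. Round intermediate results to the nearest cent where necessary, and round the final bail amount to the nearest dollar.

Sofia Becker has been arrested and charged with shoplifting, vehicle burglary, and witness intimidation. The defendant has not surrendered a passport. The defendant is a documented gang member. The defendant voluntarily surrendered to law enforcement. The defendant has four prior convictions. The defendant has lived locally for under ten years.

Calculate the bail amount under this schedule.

Base amounts from the schedule: shoplifting $4,500; vehicle burglary $3,550; witness intimidation $107,000.
Stacking rule: highest base plus $12,500 per additional charge. Highest is witness intimidation at $107,000; 2 additional charges → +$25,000. Combined base = $132,000.
Voluntary surrender to law enforcement (−25%): $132,000 × 0.75 = $99,000.
Defendant is a documented gang member (+10%): $99,000 × 1.1 = $108,900.
Three or more prior convictions of any kind (+50%): $108,900 × 1.5 = $163,350.
$163,350 is at or above the $2,500 minimum.

$163,350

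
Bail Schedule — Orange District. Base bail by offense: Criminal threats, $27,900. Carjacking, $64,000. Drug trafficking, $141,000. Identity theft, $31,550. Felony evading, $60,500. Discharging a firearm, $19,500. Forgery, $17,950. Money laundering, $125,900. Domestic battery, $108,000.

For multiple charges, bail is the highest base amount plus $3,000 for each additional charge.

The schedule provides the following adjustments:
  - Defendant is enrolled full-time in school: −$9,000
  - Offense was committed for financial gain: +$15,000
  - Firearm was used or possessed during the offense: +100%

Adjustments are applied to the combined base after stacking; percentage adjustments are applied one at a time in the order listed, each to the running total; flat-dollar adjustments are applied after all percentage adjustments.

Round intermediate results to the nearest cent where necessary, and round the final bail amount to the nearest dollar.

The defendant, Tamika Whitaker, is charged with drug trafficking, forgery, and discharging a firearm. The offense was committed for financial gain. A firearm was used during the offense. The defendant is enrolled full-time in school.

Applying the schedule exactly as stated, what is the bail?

$300,000

Base amounts from the schedule: drug trafficking $141,000; forgery $17,950; discharging a firearm $19,500.
Stacking rule: highest base plus $3,000 per additional charge. Highest is drug trafficking at $141,000; 2 additional charges → +$6,000. Combined base = $147,000.
Firearm was used or possessed during the offense (+100%): $147,000 × 2 = $294,000.
Defendant is enrolled full-time in school (−$9,000 flat): $294,000 − $9,000 = $285,000.
Offense was committed for financial gain (+$15,000 flat): $285,000 + $15,000 = $300,000.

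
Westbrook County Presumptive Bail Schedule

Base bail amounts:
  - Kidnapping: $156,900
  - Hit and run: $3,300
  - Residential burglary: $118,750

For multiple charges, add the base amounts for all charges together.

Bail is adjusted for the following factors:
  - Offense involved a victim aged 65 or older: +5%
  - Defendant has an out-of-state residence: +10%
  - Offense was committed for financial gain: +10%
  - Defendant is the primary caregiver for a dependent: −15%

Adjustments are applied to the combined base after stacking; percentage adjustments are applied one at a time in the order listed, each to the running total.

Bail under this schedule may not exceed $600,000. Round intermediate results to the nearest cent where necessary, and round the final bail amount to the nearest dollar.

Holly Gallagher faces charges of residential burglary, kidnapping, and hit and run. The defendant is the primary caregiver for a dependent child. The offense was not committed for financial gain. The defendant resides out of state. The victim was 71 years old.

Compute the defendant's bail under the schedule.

Base amounts from the schedule: residential burglary $118,750; kidnapping $156,900; hit and run $3,300.
Stacking rule: sum of all bases. $118,750 + $156,900 + $3,300 = $278,950.
Offense involved a victim aged 65 or older (+5%): $278,950 × 1.05 = $292,897.50.
Defendant has an out-of-state residence (+10%): $292,897.50 × 1.1 = $322,187.25.
Defendant is the primary caregiver for a dependent (−15%): $322,187.25 × 0.85 = $273,859.16.
$273,859.16 is within the $600,000 maximum.
Rounded to the nearest dollar: $273,859.

$273,859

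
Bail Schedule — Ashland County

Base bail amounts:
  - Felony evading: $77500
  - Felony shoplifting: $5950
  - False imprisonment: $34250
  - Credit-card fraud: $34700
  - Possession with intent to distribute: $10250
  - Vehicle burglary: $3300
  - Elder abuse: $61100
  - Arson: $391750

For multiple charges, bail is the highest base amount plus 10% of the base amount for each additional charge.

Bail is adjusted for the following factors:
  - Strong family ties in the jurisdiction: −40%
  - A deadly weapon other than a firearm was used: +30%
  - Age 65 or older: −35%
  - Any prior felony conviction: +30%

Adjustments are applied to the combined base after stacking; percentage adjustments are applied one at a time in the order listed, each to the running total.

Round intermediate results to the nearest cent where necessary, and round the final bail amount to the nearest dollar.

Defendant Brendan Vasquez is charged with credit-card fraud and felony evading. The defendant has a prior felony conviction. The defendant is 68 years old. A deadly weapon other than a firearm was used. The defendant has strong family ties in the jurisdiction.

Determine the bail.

Base amounts from the schedule: credit-card fraud $34700; felony evading $77500.
Stacking rule: highest base plus 10% of each additional charge. Highest is felony evading at $77500. Additional: $34700 × 10% = $3470. Combined base = $77500 + $3470 = $80970.
Strong family ties in the jurisdiction (−40%): $80970 × 0.6 = $48582.
A deadly weapon other than a firearm was used (+30%): $48582 × 1.3 = $63156.60.
Age 65 or older (−35%): $63156.60 × 0.65 = $41051.79.
Any prior felony conviction (+30%): $41051.79 × 1.3 = $53367.33.
Rounded to the nearest dollar: $53367.

$53367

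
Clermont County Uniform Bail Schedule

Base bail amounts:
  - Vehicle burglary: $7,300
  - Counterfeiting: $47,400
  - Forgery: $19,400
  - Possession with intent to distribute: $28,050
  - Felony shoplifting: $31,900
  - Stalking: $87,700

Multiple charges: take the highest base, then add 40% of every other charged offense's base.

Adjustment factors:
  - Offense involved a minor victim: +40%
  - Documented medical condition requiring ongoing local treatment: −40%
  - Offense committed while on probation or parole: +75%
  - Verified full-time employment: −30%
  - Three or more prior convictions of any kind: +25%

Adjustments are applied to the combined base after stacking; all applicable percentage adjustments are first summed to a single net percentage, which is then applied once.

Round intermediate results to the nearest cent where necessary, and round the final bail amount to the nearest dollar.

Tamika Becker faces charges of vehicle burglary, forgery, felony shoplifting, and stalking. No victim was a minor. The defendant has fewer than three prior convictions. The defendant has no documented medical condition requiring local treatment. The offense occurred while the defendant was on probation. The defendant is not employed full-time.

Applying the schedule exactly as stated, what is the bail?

Base amounts from the schedule: vehicle burglary $7,300; forgery $19,400; felony shoplifting $31,900; stalking $87,700.
Stacking rule: highest base plus 40% of each additional charge. Highest is stalking at $87,700. Additional: $7,300 × 40% = $2,920; $19,400 × 40% = $7,760; $31,900 × 40% = $12,760. Combined base = $87,700 + $23,440 = $111,140.
Offense committed while on probation or parole (+75%): $111,140 × 1.75 = $194,495.

$194,495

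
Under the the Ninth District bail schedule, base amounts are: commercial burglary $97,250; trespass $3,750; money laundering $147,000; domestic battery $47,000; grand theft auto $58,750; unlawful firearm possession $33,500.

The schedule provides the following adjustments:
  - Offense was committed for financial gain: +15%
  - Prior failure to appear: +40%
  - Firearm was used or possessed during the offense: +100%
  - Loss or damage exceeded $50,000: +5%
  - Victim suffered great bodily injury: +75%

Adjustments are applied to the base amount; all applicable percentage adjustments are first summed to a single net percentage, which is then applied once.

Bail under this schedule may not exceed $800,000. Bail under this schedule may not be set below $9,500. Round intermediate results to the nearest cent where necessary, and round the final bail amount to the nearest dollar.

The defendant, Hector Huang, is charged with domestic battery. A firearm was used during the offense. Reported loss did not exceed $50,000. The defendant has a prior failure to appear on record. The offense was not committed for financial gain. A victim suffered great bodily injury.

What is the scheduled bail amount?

$148,050

Base amounts from the schedule: domestic battery $47,000.
Single charge. Combined base = $47,000.
Net percentage adjustment: +40% +100% +75% = +215%. $47,000 × 3.15 = $148,050.
$148,050 is within the $800,000 maximum.
$148,050 is at or above the $9,500 minimum.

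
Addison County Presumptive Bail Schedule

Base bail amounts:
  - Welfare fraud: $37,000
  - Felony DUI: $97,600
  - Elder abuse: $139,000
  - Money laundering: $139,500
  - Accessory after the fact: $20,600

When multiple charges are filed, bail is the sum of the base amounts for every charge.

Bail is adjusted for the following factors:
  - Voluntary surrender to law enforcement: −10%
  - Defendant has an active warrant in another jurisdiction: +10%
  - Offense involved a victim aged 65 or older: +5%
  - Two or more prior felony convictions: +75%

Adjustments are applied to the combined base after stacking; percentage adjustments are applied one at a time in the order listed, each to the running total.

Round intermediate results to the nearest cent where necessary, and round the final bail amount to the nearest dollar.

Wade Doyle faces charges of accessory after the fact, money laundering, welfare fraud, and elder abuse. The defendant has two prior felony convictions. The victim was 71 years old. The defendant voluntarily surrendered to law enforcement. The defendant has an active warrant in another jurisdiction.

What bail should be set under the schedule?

Base amounts from the schedule: accessory after the fact $20,600; money laundering $139,500; welfare fraud $37,000; elder abuse $139,000.
Stacking rule: sum of all bases. $20,600 + $139,500 + $37,000 + $139,000 = $336,100.
Voluntary surrender to law enforcement (−10%): $336,100 × 0.9 = $302,490.
Defendant has an active warrant in another jurisdiction (+10%): $302,490 × 1.1 = $332,739.
Offense involved a victim aged 65 or older (+5%): $332,739 × 1.05 = $349,375.95.
Two or more prior felony convictions (+75%): $349,375.95 × 1.75 = $611,407.91.
Rounded to the nearest dollar: $611,408.

$611,408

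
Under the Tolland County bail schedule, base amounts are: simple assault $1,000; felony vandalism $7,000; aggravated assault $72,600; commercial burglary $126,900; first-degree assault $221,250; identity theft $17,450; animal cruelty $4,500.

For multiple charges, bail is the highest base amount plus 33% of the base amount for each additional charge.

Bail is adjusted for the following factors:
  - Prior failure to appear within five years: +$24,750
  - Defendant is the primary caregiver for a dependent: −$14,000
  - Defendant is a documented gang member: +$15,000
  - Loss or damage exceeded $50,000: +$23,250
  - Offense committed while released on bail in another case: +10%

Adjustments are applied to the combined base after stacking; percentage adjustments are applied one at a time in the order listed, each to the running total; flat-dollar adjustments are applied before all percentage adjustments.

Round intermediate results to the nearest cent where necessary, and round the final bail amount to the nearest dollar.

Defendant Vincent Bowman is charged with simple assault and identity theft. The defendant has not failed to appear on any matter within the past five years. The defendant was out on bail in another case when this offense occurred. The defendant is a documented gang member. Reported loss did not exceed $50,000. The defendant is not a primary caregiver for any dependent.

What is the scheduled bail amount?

$36,058

Base amounts from the schedule: simple assault $1,000; identity theft $17,450.
Stacking rule: highest base plus 33% of each additional charge. Highest is identity theft at $17,450. Additional: $1,000 × 33% = $330. Combined base = $17,450 + $330 = $17,780.
Defendant is a documented gang member (+$15,000 flat): $17,780 + $15,000 = $32,780.
Offense committed while released on bail in another case (+10%): $32,780 × 1.1 = $36,058.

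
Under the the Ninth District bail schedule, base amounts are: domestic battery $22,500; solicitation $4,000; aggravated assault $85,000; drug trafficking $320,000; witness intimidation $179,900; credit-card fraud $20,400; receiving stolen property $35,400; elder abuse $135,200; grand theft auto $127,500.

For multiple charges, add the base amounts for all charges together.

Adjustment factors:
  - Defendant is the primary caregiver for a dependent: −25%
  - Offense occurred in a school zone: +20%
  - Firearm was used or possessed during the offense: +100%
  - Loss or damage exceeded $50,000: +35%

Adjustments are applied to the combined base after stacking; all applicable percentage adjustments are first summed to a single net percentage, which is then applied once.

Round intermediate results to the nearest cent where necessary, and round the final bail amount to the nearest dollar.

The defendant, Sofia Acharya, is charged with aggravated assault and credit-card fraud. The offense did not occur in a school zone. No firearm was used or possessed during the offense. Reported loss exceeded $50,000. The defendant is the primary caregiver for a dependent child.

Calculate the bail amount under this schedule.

$115,940

Base amounts from the schedule: aggravated assault $85,000; credit-card fraud $20,400.
Stacking rule: sum of all bases. $85,000 + $20,400 = $105,400.
Net percentage adjustment: −25% +35% = +10%. $105,400 × 1.1 = $115,940.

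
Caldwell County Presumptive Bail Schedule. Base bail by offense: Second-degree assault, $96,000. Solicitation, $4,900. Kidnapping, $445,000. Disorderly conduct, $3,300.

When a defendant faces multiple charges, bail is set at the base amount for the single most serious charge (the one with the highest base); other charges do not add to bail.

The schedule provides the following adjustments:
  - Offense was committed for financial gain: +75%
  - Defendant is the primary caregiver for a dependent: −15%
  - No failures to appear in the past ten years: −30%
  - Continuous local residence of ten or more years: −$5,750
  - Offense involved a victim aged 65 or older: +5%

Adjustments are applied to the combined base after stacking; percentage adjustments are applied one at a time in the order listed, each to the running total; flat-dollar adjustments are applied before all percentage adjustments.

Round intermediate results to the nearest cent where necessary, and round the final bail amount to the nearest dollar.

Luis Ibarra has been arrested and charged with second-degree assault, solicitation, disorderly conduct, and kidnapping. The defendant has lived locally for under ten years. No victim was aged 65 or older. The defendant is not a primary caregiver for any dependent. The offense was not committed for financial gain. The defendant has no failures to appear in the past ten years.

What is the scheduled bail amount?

$311,500

Base amounts from the schedule: second-degree assault $96,000; solicitation $4,900; disorderly conduct $3,300; kidnapping $445,000.
Stacking rule: use the highest base only. Highest is kidnapping at $445,000. Combined base = $445,000.
No failures to appear in the past ten years (−30%): $445,000 × 0.7 = $311,500.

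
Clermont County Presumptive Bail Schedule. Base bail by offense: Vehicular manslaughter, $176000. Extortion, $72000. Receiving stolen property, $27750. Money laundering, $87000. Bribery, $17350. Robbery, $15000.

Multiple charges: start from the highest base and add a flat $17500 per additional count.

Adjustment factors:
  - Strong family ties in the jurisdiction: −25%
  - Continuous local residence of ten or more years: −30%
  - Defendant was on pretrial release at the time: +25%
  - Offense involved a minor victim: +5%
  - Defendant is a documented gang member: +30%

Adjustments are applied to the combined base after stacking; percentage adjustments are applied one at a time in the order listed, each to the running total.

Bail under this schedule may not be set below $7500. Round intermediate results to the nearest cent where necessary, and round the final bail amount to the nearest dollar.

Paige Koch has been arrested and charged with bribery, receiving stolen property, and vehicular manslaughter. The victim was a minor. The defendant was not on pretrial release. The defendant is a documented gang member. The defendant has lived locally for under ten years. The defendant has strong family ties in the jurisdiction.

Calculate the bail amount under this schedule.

Base amounts from the schedule: bribery $17350; receiving stolen property $27750; vehicular manslaughter $176000.
Stacking rule: highest base plus $17500 per additional charge. Highest is vehicular manslaughter at $176000; 2 additional charges → +$35000. Combined base = $211000.
Strong family ties in the jurisdiction (−25%): $211000 × 0.75 = $158250.
Offense involved a minor victim (+5%): $158250 × 1.05 = $166162.50.
Defendant is a documented gang member (+30%): $166162.50 × 1.3 = $216011.25.
$216011.25 is at or above the $7500 minimum.
Rounded to the nearest dollar: $216011.

$216011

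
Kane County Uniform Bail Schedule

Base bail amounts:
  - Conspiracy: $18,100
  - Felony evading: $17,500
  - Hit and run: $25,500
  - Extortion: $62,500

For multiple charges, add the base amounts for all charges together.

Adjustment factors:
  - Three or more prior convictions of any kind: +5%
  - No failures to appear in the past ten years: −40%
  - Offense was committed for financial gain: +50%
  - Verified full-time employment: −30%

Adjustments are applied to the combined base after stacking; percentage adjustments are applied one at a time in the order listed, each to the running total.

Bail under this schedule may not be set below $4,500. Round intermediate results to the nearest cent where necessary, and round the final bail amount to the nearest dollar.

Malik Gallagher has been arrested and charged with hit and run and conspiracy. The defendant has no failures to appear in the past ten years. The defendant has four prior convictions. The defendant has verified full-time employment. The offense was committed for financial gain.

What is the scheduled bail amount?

$28,841

Base amounts from the schedule: hit and run $25,500; conspiracy $18,100.
Stacking rule: sum of all bases. $25,500 + $18,100 = $43,600.
Three or more prior convictions of any kind (+5%): $43,600 × 1.05 = $45,780.
No failures to appear in the past ten years (−40%): $45,780 × 0.6 = $27,468.
Offense was committed for financial gain (+50%): $27,468 × 1.5 = $41,202.
Verified full-time employment (−30%): $41,202 × 0.7 = $28,841.40.
$28,841.40 is at or above the $4,500 minimum.
Rounded to the nearest dollar: $28,841.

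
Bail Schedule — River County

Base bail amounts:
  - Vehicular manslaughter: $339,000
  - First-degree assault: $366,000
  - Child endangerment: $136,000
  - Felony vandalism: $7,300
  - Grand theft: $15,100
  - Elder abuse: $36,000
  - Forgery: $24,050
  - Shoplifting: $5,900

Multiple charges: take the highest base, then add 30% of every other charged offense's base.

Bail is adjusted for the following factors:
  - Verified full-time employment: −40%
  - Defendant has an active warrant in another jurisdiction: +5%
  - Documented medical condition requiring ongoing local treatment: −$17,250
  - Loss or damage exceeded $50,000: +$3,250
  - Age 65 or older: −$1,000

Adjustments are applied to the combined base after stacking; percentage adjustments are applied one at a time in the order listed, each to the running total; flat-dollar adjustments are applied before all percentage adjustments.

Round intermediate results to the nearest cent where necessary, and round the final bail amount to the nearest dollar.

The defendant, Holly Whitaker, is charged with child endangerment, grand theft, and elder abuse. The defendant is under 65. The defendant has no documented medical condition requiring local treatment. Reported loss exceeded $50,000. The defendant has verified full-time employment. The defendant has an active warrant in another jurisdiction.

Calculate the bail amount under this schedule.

$97,385

Base amounts from the schedule: child endangerment $136,000; grand theft $15,100; elder abuse $36,000.
Stacking rule: highest base plus 30% of each additional charge. Highest is child endangerment at $136,000. Additional: $15,100 × 30% = $4,530; $36,000 × 30% = $10,800. Combined base = $136,000 + $15,330 = $151,330.
Loss or damage exceeded $50,000 (+$3,250 flat): $151,330 + $3,250 = $154,580.
Verified full-time employment (−40%): $154,580 × 0.6 = $92,748.
Defendant has an active warrant in another jurisdiction (+5%): $92,748 × 1.05 = $97,385.40.
Rounded to the nearest dollar: $97,385.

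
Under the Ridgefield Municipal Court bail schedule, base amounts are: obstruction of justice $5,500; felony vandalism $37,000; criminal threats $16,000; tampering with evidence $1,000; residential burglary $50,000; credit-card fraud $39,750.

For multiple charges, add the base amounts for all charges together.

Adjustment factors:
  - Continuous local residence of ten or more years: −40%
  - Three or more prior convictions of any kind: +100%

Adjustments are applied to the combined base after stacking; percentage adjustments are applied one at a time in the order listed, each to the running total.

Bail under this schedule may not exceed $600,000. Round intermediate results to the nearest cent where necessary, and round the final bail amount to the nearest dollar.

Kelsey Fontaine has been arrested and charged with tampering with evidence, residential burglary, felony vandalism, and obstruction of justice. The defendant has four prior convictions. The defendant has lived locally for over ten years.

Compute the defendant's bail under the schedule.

Base amounts from the schedule: tampering with evidence $1,000; residential burglary $50,000; felony vandalism $37,000; obstruction of justice $5,500.
Stacking rule: sum of all bases. $1,000 + $50,000 + $37,000 + $5,500 = $93,500.
Continuous local residence of ten or more years (−40%): $93,500 × 0.6 = $56,100.
Three or more prior convictions of any kind (+100%): $56,100 × 2 = $112,200.
$112,200 is within the $600,000 maximum.

$112,200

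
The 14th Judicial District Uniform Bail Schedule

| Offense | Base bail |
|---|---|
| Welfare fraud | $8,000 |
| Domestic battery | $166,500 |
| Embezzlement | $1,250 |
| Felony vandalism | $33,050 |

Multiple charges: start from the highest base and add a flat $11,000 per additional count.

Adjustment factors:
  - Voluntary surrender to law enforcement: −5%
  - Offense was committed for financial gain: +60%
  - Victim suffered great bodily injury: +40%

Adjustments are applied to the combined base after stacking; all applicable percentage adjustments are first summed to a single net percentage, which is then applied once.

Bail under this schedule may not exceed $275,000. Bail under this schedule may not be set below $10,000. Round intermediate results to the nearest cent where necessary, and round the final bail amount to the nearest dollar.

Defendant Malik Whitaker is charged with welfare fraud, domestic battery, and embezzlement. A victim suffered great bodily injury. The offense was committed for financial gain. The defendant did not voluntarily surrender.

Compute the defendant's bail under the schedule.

Base amounts from the schedule: welfare fraud $8,000; domestic battery $166,500; embezzlement $1,250.
Stacking rule: highest base plus $11,000 per additional charge. Highest is domestic battery at $166,500; 2 additional charges → +$22,000. Combined base = $188,500.
Net percentage adjustment: +60% +40% = +100%. $188,500 × 2 = $377,000.
Result $377,000 exceeds the maximum of $275,000; bail is capped at $275,000.
$275,000 is at or above the $10,000 minimum.

$275,000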